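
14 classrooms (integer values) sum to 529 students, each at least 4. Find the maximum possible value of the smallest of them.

37

If every one of the 14 were at least 38, the total would be at least 14 × 38 = 532 > 529.
Equality holds with 3 values of 37 and 11 values of 38.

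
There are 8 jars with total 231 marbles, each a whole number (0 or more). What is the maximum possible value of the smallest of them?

The 8 values sum to 231, so their minimum is at most ⌊231/8⌋ = 28.
Equality holds with 1 value of 28 and 7 values of 29.

28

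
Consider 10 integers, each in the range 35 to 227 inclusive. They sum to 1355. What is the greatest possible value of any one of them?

227

Maximizing one value means minimizing the remaining 9.
The other 9 contribute at least 9 × 35 = 315, leaving at most 1355 − 315 = 1040.
But each integer is capped at 227, so the maximum is 227.
Achievable: one at 227 and the other 9 totalling 1128, which fits since 9 × 35 ≤ 1128 ≤ 9 × 227.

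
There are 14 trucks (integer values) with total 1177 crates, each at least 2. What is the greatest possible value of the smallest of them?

The average is 1177/14 < 85, so some value is ≤ 84.
Achievable: 13 of them at 84 and 1 at 85 total 1177.

84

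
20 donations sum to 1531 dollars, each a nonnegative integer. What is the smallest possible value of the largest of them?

The average is 1531/20 > 76, so not all 20 can be 76 or less; the largest is ≥ 77.
Equality holds with 11 values of 77 and 9 values of 76.

77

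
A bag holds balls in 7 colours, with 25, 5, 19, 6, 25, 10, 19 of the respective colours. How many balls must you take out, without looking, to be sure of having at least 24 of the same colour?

In the worst case you take as many as possible of each colour without reaching 24: 23 + 5 + 19 + 6 + 23 + 10 + 19 = 105.
The next one must give 24 of some colour, so 105 + 1 = 106.

106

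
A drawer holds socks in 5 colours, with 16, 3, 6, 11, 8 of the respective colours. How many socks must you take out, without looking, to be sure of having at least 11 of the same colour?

In the worst case you take as many as possible of each colour without reaching 11: 10 + 3 + 6 + 10 + 8 = 37.
The next one must give 11 of some colour, so 37 + 1 = 38.

38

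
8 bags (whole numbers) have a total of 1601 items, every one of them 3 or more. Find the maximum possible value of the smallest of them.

200

The 8 values sum to 1601, so their minimum is at most ⌊1601/8⌋ = 200.
Taking 7 copies of 200 and 1 copy of 201 gives exactly 1601, so 200 is attained.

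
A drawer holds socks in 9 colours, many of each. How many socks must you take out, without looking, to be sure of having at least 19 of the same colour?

163

In the worst case you draw 18 of each of the 9 colours: 9 × 18 = 162.
One more forces 19 of some colour, so 162 + 1 = 163.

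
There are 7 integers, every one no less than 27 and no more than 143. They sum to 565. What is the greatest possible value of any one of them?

143

Maximizing one value means minimizing the remaining 6.
The other 6 contribute at least 6 × 27 = 162, leaving at most 565 − 162 = 403.
But each integer is capped at 143, so the maximum is 143.
Achievable: one at 143 and the other 6 totalling 422, which fits since 6 × 27 ≤ 422 ≤ 6 × 143.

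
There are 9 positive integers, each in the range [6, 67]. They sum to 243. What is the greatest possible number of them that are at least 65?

If k of the values are ≥ 65, the total is ≥ 65k + 6(9 − k).
Setting 65k + 6(9 − k) ≤ 243 gives 59k ≤ 189, so k ≤ 3.
k = 3 is achieved by 3 values at 65 and 6 at 6, total 231; add 12 to one value (staying below 65) to reach 243.

3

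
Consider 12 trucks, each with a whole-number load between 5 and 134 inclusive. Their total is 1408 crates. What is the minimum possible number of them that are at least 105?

6

Suppose at most 12 − j of them reach 105; then j values are ≤ 104 and the rest ≤ 134.
The total is then ≤ 104·j + 134·(12 − j) = 1608 − 30j. For this to be ≥ 1408 we need j ≤ 6, so at least 12 − 6 = 6 must reach 105.
Exactly 6 works: 6 values at 134 and 6 at 104 total 1428; lower one of the high values by 20 (still ≥ 105) to hit 1408.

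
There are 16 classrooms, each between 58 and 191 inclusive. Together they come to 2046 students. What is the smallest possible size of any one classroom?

Minimizing one value means maximizing the remaining 15.
The other 15 can take up 15 × 191 = 2865 ≥ 2046 − 58, so one classroom can sit at its floor of 58.
Achievable: one at 58 and the other 15 totalling 1988, which fits since 15 × 58 ≤ 1988 ≤ 15 × 191.

58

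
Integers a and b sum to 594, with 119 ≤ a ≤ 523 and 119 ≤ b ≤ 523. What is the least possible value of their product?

56525

Since a + b is fixed, pushing one of them to its bound minimizes the product.
At the endpoint a = 119, b = 594 − 119 = 475, so ab = 119 × 475 = 56525.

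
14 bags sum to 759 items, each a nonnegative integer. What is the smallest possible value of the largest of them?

55

Some value must be at least ⌈759/14⌉ = 55, since 14 × 54 = 756 < 759.
Equality holds with 3 values of 55 and 11 values of 54.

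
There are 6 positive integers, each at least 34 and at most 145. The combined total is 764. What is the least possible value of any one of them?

Minimizing one value means maximizing the remaining 5.
The other 5 contribute at most 5 × 145 = 725, leaving at least 764 − 725 = 39.
Since 39 ≥ 34, this is achievable: one at 39 and 5 at 145.

39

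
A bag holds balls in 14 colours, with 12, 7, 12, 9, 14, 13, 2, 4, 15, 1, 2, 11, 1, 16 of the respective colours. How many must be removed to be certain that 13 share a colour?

110

In the worst case you take as many as possible of each colour without reaching 13: 12 + 7 + 12 + 9 + 12 + 12 + 2 + 4 + 12 + 1 + 2 + 11 + 1 + 12 = 109.
The next one must give 13 of some colour, so 109 + 1 = 110.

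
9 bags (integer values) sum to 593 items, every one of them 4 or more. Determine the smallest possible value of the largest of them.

66

The 9 values sum to 593, so their maximum is at least ⌈593/9⌉ = 66.
Equality holds with 8 values of 66 and 1 value of 65.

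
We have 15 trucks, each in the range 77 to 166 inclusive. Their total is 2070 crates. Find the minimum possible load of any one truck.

To make one truck as small as possible, make the other 14 as large as possible.
The other 14 can take up 14 × 166 = 2324 ≥ 2070 − 77, so one truck can sit at its floor of 77.
Achievable: one at 77 and the other 14 totalling 1993, which fits since 14 × 77 ≤ 1993 ≤ 14 × 166.

77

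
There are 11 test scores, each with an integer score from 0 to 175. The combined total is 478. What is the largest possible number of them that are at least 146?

Suppose k of them are at least 146. Those contribute at least 146 each and the other 11 − k at least 0 each.
So the total is at least 146k + 0(11 − k) = 0 + 146k. This must be ≤ 478, giving k ≤ 3.
k = 3 is achieved by 3 values at 146 and 8 at 0, total 438; add 40 to one value (staying below 146) to reach 478.

3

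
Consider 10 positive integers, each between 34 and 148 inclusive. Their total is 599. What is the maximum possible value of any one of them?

To make one integer as large as possible, make the other 9 as small as possible.
The other 9 contribute at least 9 × 34 = 306, leaving at most 599 − 306 = 293.
But each integer is capped at 148, so the maximum is 148.
Achievable: one at 148 and the other 9 totalling 451, which fits since 9 × 34 ≤ 451 ≤ 9 × 148.

148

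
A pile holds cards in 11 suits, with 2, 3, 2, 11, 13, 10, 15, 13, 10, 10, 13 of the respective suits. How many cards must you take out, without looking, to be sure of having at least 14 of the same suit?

In the worst case you take as many as possible of each suit without reaching 14: 2 + 3 + 2 + 11 + 13 + 10 + 13 + 13 + 10 + 10 + 13 = 100.
The next one must give 14 of some suit, so 100 + 1 = 101.

101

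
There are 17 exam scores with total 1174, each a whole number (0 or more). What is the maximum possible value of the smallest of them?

The average is 1174/17 < 70, so some value is ≤ 69.
Achievable: 16 of them at 69 and 1 at 70 total 1174.

69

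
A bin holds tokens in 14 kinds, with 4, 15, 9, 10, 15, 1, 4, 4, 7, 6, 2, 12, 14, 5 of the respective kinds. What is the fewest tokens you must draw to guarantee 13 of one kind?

In the worst case you take as many as possible of each kind without reaching 13: 4 + 12 + 9 + 10 + 12 + 1 + 4 + 4 + 7 + 6 + 2 + 12 + 12 + 5 = 100.
The next one must give 13 of some kind, so 100 + 1 = 101.

101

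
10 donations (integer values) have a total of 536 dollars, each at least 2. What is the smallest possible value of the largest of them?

If every one of the 10 were at most 53, the total would be at most 10 × 53 = 530 < 536.
Equality holds with 6 values of 54 and 4 values of 53.

54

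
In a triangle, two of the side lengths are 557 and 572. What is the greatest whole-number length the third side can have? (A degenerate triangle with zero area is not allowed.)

The third side must be less than 557 + 572 = 1129.
The largest integer below 1129 is 1128.

1128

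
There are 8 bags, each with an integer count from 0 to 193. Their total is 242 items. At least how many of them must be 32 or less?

1

Each value above 32 is at least 33, contributing at least 33 − 0 = 33 above the floor 0.
The sum exceeds the floor total 0 by 242, so at most ⌊242/33⌋ = 7 exceed 32, and at least 1 are ≤ 32.
Exactly 1 works: 1 value at 0 and 7 at 33 total 231; raise one of the low values by 11 (still ≤ 32) to hit 242.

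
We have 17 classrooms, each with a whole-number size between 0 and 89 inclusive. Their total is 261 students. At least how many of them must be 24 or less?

Each value above 24 is at least 25, contributing at least 25 − 0 = 25 above the floor 0.
The sum exceeds the floor total 0 by 261, so at most ⌊261/25⌋ = 10 exceed 24, and at least 7 are ≤ 24.
Exactly 7 works: 7 values at 0 and 10 at 25 total 250; raise one of the low values by 11 (still ≤ 24) to hit 261.

7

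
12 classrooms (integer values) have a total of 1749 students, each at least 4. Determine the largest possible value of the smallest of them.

145

The 12 values sum to 1749, so their minimum is at most ⌊1749/12⌋ = 145.
Equality holds with 3 values of 145 and 9 values of 146.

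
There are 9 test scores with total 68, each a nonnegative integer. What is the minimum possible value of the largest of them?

If every one of the 9 were at most 7, the total would be at most 9 × 7 = 63 < 68.
Taking 4 copies of 7 and 5 copies of 8 gives exactly 68, so 8 is attained.

8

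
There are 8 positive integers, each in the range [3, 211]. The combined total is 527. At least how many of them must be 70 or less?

1

Let j be the number exceeding 70. Then the total is ≥ 71·j + 3·(8 − j) = 24 + 68j.
So 68j ≤ 503 and j ≤ 7; hence at least 8 − 7 = 1 are ≤ 70.
Exactly 1 works: 1 value at 3 and 7 at 71 total 500; raise one of the low values by 27 (still ≤ 70) to hit 527.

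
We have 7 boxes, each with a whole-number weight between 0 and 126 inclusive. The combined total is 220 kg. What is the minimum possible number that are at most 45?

Each value above 45 is at least 46, contributing at least 46 − 0 = 46 above the floor 0.
The sum exceeds the floor total 0 by 220, so at most ⌊220/46⌋ = 4 exceed 45, and at least 3 are ≤ 45.
Exactly 3 works: 3 values at 0 and 4 at 46 total 184; raise one of the low values by 36 (still ≤ 45) to hit 220.

3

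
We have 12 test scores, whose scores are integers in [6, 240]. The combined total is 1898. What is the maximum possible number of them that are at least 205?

If k of the values are ≥ 205, the total is ≥ 205k + 6(12 − k).
Setting 205k + 6(12 − k) ≤ 1898 gives 199k ≤ 1826, so k ≤ 9.
k = 9 is achieved by 9 values at 205 and 3 at 6, total 1863; add 35 to one value (staying below 205) to reach 1898.

9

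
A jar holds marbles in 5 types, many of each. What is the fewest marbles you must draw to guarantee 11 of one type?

51

You could draw 10 of every type without reaching 11 of any — 50 in all.
One more forces 11 of some type, so 50 + 1 = 51.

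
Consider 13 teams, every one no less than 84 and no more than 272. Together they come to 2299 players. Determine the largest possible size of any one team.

To make one team as large as possible, make the other 12 as small as possible.
The other 12 contribute at least 12 × 84 = 1008, leaving at most 2299 − 1008 = 1291.
But each team is capped at 272, so the maximum is 272.
Achievable: one at 272 and the other 12 totalling 2027, which fits since 12 × 84 ≤ 2027 ≤ 12 × 272.

272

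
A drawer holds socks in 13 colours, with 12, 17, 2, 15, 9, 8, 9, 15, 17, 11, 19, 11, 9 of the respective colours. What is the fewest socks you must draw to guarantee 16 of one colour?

147

In the worst case you take as many as possible of each colour without reaching 16: 12 + 15 + 2 + 15 + 9 + 8 + 9 + 15 + 15 + 11 + 15 + 11 + 9 = 146.
The next one must give 16 of some colour, so 146 + 1 = 147.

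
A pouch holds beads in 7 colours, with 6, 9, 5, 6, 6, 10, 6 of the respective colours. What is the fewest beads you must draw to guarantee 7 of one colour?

42

In the worst case you take as many as possible of each colour without reaching 7: 6 + 6 + 5 + 6 + 6 + 6 + 6 = 41.
The next one must give 7 of some colour, so 41 + 1 = 42.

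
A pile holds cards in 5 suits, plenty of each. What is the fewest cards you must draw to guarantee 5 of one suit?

21

You could draw 4 of every suit without reaching 5 of any — 20 in all.
One more forces 5 of some suit, so 20 + 1 = 21.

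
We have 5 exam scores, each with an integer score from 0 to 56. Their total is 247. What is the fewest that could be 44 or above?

Suppose at most 5 − j of them reach 44; then j values are ≤ 43 and the rest ≤ 56.
The total is then ≤ 43·j + 56·(5 − j) = 280 − 13j. For this to be ≥ 247 we need j ≤ 2, so at least 5 − 2 = 3 must reach 44.
Exactly 3 works: 3 values at 56 and 2 at 43 total 254; lower one of the high values by 7 (still ≥ 44) to hit 247.

3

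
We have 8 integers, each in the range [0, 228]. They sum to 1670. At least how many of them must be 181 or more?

5

Suppose at most 8 − j of them reach 181; then j values are ≤ 180 and the rest ≤ 228.
The total is then ≤ 180·j + 228·(8 − j) = 1824 − 48j. For this to be ≥ 1670 we need j ≤ 3, so at least 8 − 3 = 5 must reach 181.
Exactly 5 works: 5 values at 228 and 3 at 180 total 1680; lower one of the high values by 10 (still ≥ 181) to hit 1670.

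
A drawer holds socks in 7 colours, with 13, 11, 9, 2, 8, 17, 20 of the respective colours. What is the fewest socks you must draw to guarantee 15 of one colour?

72

In the worst case you take as many as possible of each colour without reaching 15: 13 + 11 + 9 + 2 + 8 + 14 + 14 = 71.
The next one must give 15 of some colour, so 71 + 1 = 72.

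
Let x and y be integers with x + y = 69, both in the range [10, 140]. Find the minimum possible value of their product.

590

xy = x(69 − x) is concave in x, so over [10, 59] it is minimized at an endpoint.
The extreme feasible split is x = 10, y = 59, giving xy = 590.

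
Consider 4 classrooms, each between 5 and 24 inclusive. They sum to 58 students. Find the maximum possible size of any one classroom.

To make one classroom as large as possible, make the other 3 as small as possible.
The other 3 contribute at least 3 × 5 = 15, leaving at most 58 − 15 = 43.
But each classroom is capped at 24, so the maximum is 24.
Achievable: one at 24 and the other 3 totalling 34, which fits since 3 × 5 ≤ 34 ≤ 3 × 24.

24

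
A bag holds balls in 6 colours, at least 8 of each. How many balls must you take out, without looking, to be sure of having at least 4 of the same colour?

You could draw 3 of every colour without reaching 4 of any — 18 in all.
One more forces 4 of some colour, so 18 + 1 = 19.

19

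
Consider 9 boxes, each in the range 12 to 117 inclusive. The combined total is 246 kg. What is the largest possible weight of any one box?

117

To make one box as large as possible, make the other 8 as small as possible.
The other 8 contribute at least 8 × 12 = 96, leaving at most 246 − 96 = 150.
But each box is capped at 117, so the maximum is 117.
Achievable: one at 117 and the other 8 totalling 129, which fits since 8 × 12 ≤ 129 ≤ 8 × 117.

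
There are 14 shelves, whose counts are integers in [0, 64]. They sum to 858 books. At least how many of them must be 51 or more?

Each value short of 51 is at most 50, costing at least 64 − 50 = 14 against the maximum total of 896.
We can afford to lose at most 896 − 858 = 38, so at most ⌊38/14⌋ = 2 fall short, and at least 12 are ≥ 51.
Exactly 12 works: 12 values at 64 and 2 at 50 total 868; lower one of the high values by 10 (still ≥ 51) to hit 858.

12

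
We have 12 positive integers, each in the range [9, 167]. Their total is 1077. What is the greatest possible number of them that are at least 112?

With k values at 112 or above and the rest at least 9, the sum is at least 108 + 103k.
Since the sum is 1077, we need 103k ≤ 969, i.e. k ≤ 9.
k = 9 is achieved by 9 values at 112 and 3 at 9, total 1035; add 42 to one value (staying below 112) to reach 1077.

9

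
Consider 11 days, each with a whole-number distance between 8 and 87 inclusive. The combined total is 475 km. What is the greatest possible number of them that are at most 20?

7

Suppose k of them are at most 20. Those contribute at most 20 each and the rest at most 87 each.
So the total is at most 20k + 87(11 − k) = 957 − 67k. This must still be ≥ 475, so k ≤ 7.
k = 7 is achieved by 7 values at 20 and 4 at 87, total 488; lower one of the 87's by 13 (still > 20) to reach 475.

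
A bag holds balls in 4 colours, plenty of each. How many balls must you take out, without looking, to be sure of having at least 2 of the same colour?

5

In the worst case you draw 1 of each of the 4 colours: 4 × 1 = 4.
One more forces 2 of some colour, so 4 + 1 = 5.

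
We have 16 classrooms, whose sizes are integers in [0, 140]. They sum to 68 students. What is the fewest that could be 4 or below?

If only k of them are at most 4, the other 16 − k are at least 5, so the total is at least (16 − k)·5 + k·0.
This is ≤ 68, so (16 − k)·5 + 0k ≤ 68, which gives k ≥ 3.
Exactly 3 works: 3 values at 0 and 13 at 5 total 65; raise one of the low values by 3 (still ≤ 4) to hit 68.

3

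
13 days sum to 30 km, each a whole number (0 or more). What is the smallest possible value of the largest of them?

If every one of the 13 were at most 2, the total would be at most 13 × 2 = 26 < 30.
Taking 9 copies of 2 and 4 copies of 3 gives exactly 30, so 3 is attained.

3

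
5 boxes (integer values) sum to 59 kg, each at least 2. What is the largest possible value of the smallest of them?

11

The 5 values sum to 59, so their minimum is at most ⌊59/5⌋ = 11.
Equality holds with 1 value of 11 and 4 values of 12.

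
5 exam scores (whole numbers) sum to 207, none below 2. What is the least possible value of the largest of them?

The average is 207/5 > 41, so not all 5 can be 41 or less; the largest is ≥ 42.
Equality holds with 2 values of 42 and 3 values of 41.

42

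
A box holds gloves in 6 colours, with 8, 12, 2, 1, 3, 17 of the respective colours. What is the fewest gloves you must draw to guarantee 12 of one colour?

37

In the worst case you take as many as possible of each colour without reaching 12: 8 + 11 + 2 + 1 + 3 + 11 = 36.
The next one must give 12 of some colour, so 36 + 1 = 37.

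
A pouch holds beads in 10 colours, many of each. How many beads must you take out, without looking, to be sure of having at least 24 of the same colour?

In the worst case you draw 23 of each of the 10 colours: 10 × 23 = 230.
One more forces 24 of some colour, so 230 + 1 = 231.

231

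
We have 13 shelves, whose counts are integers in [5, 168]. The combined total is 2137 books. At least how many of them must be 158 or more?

9

If only k of them are at least 158, the other 13 − k are at most 157, so the total is at most k·168 + (13 − k)·157.
This must reach 2137, so k·168 + (13 − k)·157 ≥ 2137, giving k ≥ 9.
Exactly 9 works: 9 values at 168 and 4 at 157 total 2140; lower one of the high values by 3 (still ≥ 158) to hit 2137.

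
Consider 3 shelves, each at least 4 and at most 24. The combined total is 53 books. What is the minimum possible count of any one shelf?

To make one shelf as small as possible, make the other 2 as large as possible.
The other 2 contribute at most 2 × 24 = 48, leaving at least 53 − 48 = 5.
Since 5 ≥ 4, this is achievable: one at 5 and 2 at 24.

5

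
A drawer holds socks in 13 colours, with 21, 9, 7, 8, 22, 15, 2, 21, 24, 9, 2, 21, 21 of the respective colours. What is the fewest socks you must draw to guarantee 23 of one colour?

In the worst case you take as many as possible of each colour without reaching 23: 21 + 9 + 7 + 8 + 22 + 15 + 2 + 21 + 22 + 9 + 2 + 21 + 21 = 180.
The next one must give 23 of some colour, so 180 + 1 = 181.

181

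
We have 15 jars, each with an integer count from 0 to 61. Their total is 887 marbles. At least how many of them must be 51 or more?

If only k of them are at least 51, the other 15 − k are at most 50, so the total is at most k·61 + (15 − k)·50.
This must reach 887, so k·61 + (15 − k)·50 ≥ 887, giving k ≥ 13.
Exactly 13 works: 13 values at 61 and 2 at 50 total 893; lower one of the high values by 6 (still ≥ 51) to hit 887.

13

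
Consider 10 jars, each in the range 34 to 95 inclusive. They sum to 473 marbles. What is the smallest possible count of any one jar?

34

Minimizing one value means maximizing the remaining 9.
The other 9 can take up 9 × 95 = 855 ≥ 473 − 34, so one jar can sit at its floor of 34.
Achievable: one at 34 and the other 9 totalling 439, which fits since 9 × 34 ≤ 439 ≤ 9 × 95.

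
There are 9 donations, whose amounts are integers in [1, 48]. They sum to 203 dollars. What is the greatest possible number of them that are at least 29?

6

Suppose k of them are at least 29. Those contribute at least 29 each and the other 9 − k at least 1 each.
So the total is at least 29k + 1(9 − k) = 9 + 28k. This must be ≤ 203, giving k ≤ 6.
k = 6 is achieved by 6 values at 29 and 3 at 1, total 177; add 26 to one value (staying below 29) to reach 203.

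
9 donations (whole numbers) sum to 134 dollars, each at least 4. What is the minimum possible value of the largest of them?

The average is 134/9 > 14, so not all 9 can be 14 or less; the largest is ≥ 15.
Achievable: 8 of them at 15 and 1 at 14 total 134.

15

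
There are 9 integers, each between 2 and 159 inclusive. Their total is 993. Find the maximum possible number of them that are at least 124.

7

With k values at 124 or above and the rest at least 2, the sum is at least 18 + 122k.
Since the sum is 993, we need 122k ≤ 975, i.e. k ≤ 7.
k = 7 is achieved by 7 values at 124 and 2 at 2, total 872; add 121 to one value (staying below 124) to reach 993.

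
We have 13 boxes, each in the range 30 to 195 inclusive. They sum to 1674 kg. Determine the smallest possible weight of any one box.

30

To make one box as small as possible, make the other 12 as large as possible.
The other 12 can take up 12 × 195 = 2340 ≥ 1674 − 30, so one box can sit at its floor of 30.
Achievable: one at 30 and the other 12 totalling 1644, which fits since 12 × 30 ≤ 1644 ≤ 12 × 195.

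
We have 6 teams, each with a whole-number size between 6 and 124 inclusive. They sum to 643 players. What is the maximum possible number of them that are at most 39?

1

Suppose k of them are at most 39. Those contribute at most 39 each and the rest at most 124 each.
So the total is at most 39k + 124(6 − k) = 744 − 85k. This must still be ≥ 643, so k ≤ 1.
k = 1 is achieved by 1 value at 39 and 5 at 124, total 659; lower one of the 124's by 16 (still > 39) to reach 643.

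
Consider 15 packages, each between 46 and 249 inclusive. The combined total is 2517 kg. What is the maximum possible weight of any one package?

To make one package as large as possible, make the other 14 as small as possible.
The other 14 contribute at least 14 × 46 = 644, leaving at most 2517 − 644 = 1873.
But each package is capped at 249, so the maximum is 249.
Achievable: one at 249 and the other 14 totalling 2268, which fits since 14 × 46 ≤ 2268 ≤ 14 × 249.

249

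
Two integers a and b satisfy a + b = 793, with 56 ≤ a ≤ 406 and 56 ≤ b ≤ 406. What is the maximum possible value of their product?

For a fixed sum, the product ab is largest when a and b are as close as possible.
Taking a = 396 and b = 397 (both in [56, 406]) gives ab = 157212.

157212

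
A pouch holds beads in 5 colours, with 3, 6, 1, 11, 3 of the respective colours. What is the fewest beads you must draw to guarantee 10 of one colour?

23

In the worst case you take as many as possible of each colour without reaching 10: 3 + 6 + 1 + 9 + 3 = 22.
The next one must give 10 of some colour, so 22 + 1 = 23.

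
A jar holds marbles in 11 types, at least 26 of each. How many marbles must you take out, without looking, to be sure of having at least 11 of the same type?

In the worst case you draw 10 of each of the 11 types: 11 × 10 = 110.
One more forces 11 of some type, so 110 + 1 = 111.

111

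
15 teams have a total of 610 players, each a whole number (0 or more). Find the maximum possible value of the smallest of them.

The 15 values sum to 610, so their minimum is at most ⌊610/15⌋ = 40.
Equality holds with 5 values of 40 and 10 values of 41.

40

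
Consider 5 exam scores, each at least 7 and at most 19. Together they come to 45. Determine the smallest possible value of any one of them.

To make one score as small as possible, make the other 4 as large as possible.
The other 4 can take up 4 × 19 = 76 ≥ 45 − 7, so one score can sit at its floor of 7.
Achievable: one at 7 and the other 4 totalling 38, which fits since 4 × 7 ≤ 38 ≤ 4 × 19.

7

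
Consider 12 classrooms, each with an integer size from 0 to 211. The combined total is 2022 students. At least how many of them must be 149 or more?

Suppose at most 12 − j of them reach 149; then j values are ≤ 148 and the rest ≤ 211.
The total is then ≤ 148·j + 211·(12 − j) = 2532 − 63j. For this to be ≥ 2022 we need j ≤ 8, so at least 12 − 8 = 4 must reach 149.
Exactly 4 works: 4 values at 211 and 8 at 148 total 2028; lower one of the high values by 6 (still ≥ 149) to hit 2022.

4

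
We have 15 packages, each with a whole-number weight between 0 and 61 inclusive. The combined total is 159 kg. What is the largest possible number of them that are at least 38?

If k of the values are ≥ 38, the total is ≥ 38k + 0(15 − k).
Setting 38k + 0(15 − k) ≤ 159 gives 38k ≤ 159, so k ≤ 4.
k = 4 is achieved by 4 values at 38 and 11 at 0, total 152; add 7 to one value (staying below 38) to reach 159.

4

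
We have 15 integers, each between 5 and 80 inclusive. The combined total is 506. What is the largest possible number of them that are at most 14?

10

Suppose k of them are at most 14. Those contribute at most 14 each and the rest at most 80 each.
So the total is at most 14k + 80(15 − k) = 1200 − 66k. This must still be ≥ 506, so k ≤ 10.
k = 10 is achieved by 10 values at 14 and 5 at 80, total 540; lower one of the 80's by 34 (still > 14) to reach 506.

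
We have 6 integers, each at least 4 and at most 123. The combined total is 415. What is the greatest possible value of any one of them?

123

To make one integer as large as possible, make the other 5 as small as possible.
The other 5 contribute at least 5 × 4 = 20, leaving at most 415 − 20 = 395.
But each integer is capped at 123, so the maximum is 123.
Achievable: one at 123 and the other 5 totalling 292, which fits since 5 × 4 ≤ 292 ≤ 5 × 123.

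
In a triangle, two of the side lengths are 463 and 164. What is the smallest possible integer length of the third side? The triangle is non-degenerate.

300

The third side must exceed |463 − 164| = 299.
The smallest integer above 299 is 300.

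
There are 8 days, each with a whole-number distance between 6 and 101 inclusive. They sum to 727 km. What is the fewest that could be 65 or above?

6

Each value short of 65 is at most 64, costing at least 101 − 64 = 37 against the maximum total of 808.
We can afford to lose at most 808 − 727 = 81, so at most ⌊81/37⌋ = 2 fall short, and at least 6 are ≥ 65.
Exactly 6 works: 6 values at 101 and 2 at 64 total 734; lower one of the high values by 7 (still ≥ 65) to hit 727.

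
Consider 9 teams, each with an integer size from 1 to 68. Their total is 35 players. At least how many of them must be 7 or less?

Each value above 7 is at least 8, contributing at least 8 − 1 = 7 above the floor 1.
The sum exceeds the floor total 9 by 26, so at most ⌊26/7⌋ = 3 exceed 7, and at least 6 are ≤ 7.
Exactly 6 works: 6 values at 1 and 3 at 8 total 30; raise one of the low values by 5 (still ≤ 7) to hit 35.

6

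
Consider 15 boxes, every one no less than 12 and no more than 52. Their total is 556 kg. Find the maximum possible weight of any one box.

To make one box as large as possible, make the other 14 as small as possible.
The other 14 contribute at least 14 × 12 = 168, leaving at most 556 − 168 = 388.
But each box is capped at 52, so the maximum is 52.
Achievable: one at 52 and the other 14 totalling 504, which fits since 14 × 12 ≤ 504 ≤ 14 × 52.

52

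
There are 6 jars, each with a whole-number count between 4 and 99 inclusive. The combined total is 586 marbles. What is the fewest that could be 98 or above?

2

If only k of them are at least 98, the other 6 − k are at most 97, so the total is at most k·99 + (6 − k)·97.
This must reach 586, so k·99 + (6 − k)·97 ≥ 586, giving k ≥ 2.
Exactly 2 works: 2 values at 99 and 4 at 97 total 586.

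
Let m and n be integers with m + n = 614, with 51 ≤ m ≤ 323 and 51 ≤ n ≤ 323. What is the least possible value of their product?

mn = m(614 − m) is concave in m, so over [291, 323] it is minimized at an endpoint.
At the endpoint m = 291, n = 614 − 291 = 323, so mn = 291 × 323 = 93993.

93993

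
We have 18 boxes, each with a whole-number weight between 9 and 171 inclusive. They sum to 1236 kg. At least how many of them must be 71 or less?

1

If only k of them are at most 71, the other 18 − k are at least 72, so the total is at least (18 − k)·72 + k·9.
This is ≤ 1236, so (18 − k)·72 + 9k ≤ 1236, which gives k ≥ 1.
Exactly 1 works: 1 value at 9 and 17 at 72 total 1233; raise one of the low values by 3 (still ≤ 71) to hit 1236.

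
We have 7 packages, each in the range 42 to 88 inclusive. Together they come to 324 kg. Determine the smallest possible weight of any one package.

To make one package as small as possible, make the other 6 as large as possible.
The other 6 can take up 6 × 88 = 528 ≥ 324 − 42, so one package can sit at its floor of 42.
Achievable: one at 42 and the other 6 totalling 282, which fits since 6 × 42 ≤ 282 ≤ 6 × 88.

42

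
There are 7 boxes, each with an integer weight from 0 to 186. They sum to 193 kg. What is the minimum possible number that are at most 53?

4

Let j be the number exceeding 53. Then the total is ≥ 54·j + 0·(7 − j) = 0 + 54j.
So 54j ≤ 193 and j ≤ 3; hence at least 7 − 3 = 4 are ≤ 53.
Exactly 4 works: 4 values at 0 and 3 at 54 total 162; raise one of the low values by 31 (still ≤ 53) to hit 193.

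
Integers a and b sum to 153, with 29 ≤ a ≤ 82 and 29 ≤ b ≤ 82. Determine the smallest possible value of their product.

Since a + b is fixed, pushing one of them to its bound minimizes the product.
The extreme feasible split is a = 71, b = 82, giving ab = 5822.

5822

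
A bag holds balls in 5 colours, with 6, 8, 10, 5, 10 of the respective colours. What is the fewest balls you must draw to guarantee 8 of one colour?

In the worst case you take as many as possible of each colour without reaching 8: 6 + 7 + 7 + 5 + 7 = 32.
The next one must give 8 of some colour, so 32 + 1 = 33.

33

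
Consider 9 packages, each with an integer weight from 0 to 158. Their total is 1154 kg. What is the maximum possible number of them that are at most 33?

Suppose k of them are at most 33. Those contribute at most 33 each and the rest at most 158 each.
So the total is at most 33k + 158(9 − k) = 1422 − 125k. This must still be ≥ 1154, so k ≤ 2.
k = 2 is achieved by 2 values at 33 and 7 at 158, total 1172; lower one of the 158's by 18 (still > 33) to reach 1154.

2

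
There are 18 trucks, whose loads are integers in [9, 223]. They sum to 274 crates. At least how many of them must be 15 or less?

Let j be the number exceeding 15. Then the total is ≥ 16·j + 9·(18 − j) = 162 + 7j.
So 7j ≤ 112 and j ≤ 16; hence at least 18 − 16 = 2 are ≤ 15.
Exactly 2 works: 2 values at 9 and 16 at 16 total 274.

2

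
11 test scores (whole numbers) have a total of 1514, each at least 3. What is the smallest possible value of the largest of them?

If every one of the 11 were at most 137, the total would be at most 11 × 137 = 1507 < 1514.
Achievable: 7 of them at 138 and 4 at 137 total 1514.

138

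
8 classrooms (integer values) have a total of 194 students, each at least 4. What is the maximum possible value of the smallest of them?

24

If every one of the 8 were at least 25, the total would be at least 8 × 25 = 200 > 194.
Achievable: 6 of them at 24 and 2 at 25 total 194.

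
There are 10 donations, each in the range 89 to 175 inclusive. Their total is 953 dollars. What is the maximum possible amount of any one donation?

Maximizing one value means minimizing the remaining 9.
The other 9 contribute at least 9 × 89 = 801, leaving at most 953 − 801 = 152.
Since 152 ≤ 175, this is achievable: one at 152 and 9 at 89.

152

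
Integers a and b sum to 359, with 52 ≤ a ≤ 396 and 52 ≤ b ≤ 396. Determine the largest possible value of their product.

For a fixed sum, the product ab is largest when a and b are as close as possible.
Taking a = 179 and b = 180 (both in [52, 396]) gives ab = 32220.

32220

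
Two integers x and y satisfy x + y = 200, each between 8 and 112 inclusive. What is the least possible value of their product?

9856

For a fixed sum, xy is smallest when x and y are as far apart as possible.
The extreme feasible split is x = 88, y = 112, giving xy = 9856.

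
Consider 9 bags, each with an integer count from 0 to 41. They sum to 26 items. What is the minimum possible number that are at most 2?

1

If only k of them are at most 2, the other 9 − k are at least 3, so the total is at least (9 − k)·3 + k·0.
This is ≤ 26, so (9 − k)·3 + 0k ≤ 26, which gives k ≥ 1.
Exactly 1 works: 1 value at 0 and 8 at 3 total 24; raise one of the low values by 2 (still ≤ 2) to hit 26.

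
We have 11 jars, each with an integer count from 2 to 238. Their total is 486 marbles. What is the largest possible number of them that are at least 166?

With k values at 166 or above and the rest at least 2, the sum is at least 22 + 164k.
Since the sum is 486, we need 164k ≤ 464, i.e. k ≤ 2.
k = 2 is achieved by 2 values at 166 and 9 at 2, total 350; add 136 to one value (staying below 166) to reach 486.

2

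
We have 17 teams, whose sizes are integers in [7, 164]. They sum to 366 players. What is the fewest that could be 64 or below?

13

If only k of them are at most 64, the other 17 − k are at least 65, so the total is at least (17 − k)·65 + k·7.
This is ≤ 366, so (17 − k)·65 + 7k ≤ 366, which gives k ≥ 13.
Exactly 13 works: 13 values at 7 and 4 at 65 total 351; raise one of the low values by 15 (still ≤ 64) to hit 366.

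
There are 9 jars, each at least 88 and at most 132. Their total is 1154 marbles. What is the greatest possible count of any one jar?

Maximizing one value means minimizing the remaining 8.
The other 8 contribute at least 8 × 88 = 704, leaving at most 1154 − 704 = 450.
But each jar is capped at 132, so the maximum is 132.
Achievable: one at 132 and the other 8 totalling 1022, which fits since 8 × 88 ≤ 1022 ≤ 8 × 132.

132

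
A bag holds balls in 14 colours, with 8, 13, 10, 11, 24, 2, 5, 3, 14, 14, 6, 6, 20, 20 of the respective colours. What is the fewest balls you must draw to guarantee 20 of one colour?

150

In the worst case you take as many as possible of each colour without reaching 20: 8 + 13 + 10 + 11 + 19 + 2 + 5 + 3 + 14 + 14 + 6 + 6 + 19 + 19 = 149.
The next one must give 20 of some colour, so 149 + 1 = 150.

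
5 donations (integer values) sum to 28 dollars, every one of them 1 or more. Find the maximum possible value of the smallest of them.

If every one of the 5 were at least 6, the total would be at least 5 × 6 = 30 > 28.
Achievable: 2 of them at 5 and 3 at 6 total 28.

5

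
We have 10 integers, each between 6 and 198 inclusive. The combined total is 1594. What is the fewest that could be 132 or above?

5

If only k of them are at least 132, the other 10 − k are at most 131, so the total is at most k·198 + (10 − k)·131.
This must reach 1594, so k·198 + (10 − k)·131 ≥ 1594, giving k ≥ 5.
Exactly 5 works: 5 values at 198 and 5 at 131 total 1645; lower one of the high values by 51 (still ≥ 132) to hit 1594.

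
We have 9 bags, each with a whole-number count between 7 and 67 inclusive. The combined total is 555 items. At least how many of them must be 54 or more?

Suppose at most 9 − j of them reach 54; then j values are ≤ 53 and the rest ≤ 67.
The total is then ≤ 53·j + 67·(9 − j) = 603 − 14j. For this to be ≥ 555 we need j ≤ 3, so at least 9 − 3 = 6 must reach 54.
Exactly 6 works: 6 values at 67 and 3 at 53 total 561; lower one of the high values by 6 (still ≥ 54) to hit 555.

6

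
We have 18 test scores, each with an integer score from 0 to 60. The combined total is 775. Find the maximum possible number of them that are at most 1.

Suppose k of them are at most 1. Those contribute at most 1 each and the rest at most 60 each.
So the total is at most 1k + 60(18 − k) = 1080 − 59k. This must still be ≥ 775, so k ≤ 5.
k = 5 is achieved by 5 values at 1 and 13 at 60, total 785; lower one of the 60's by 10 (still > 1) to reach 775.

5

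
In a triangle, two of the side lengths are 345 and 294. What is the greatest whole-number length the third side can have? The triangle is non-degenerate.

The third side must be less than 345 + 294 = 639.
The largest integer below 639 is 638.

638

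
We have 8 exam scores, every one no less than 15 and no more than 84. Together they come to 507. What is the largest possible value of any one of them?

84

Maximizing one value means minimizing the remaining 7.
The other 7 contribute at least 7 × 15 = 105, leaving at most 507 − 105 = 402.
But each score is capped at 84, so the maximum is 84.
Achievable: one at 84 and the other 7 totalling 423, which fits since 7 × 15 ≤ 423 ≤ 7 × 84.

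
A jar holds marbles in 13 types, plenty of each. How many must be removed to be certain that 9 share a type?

105

In the worst case you draw 8 of each of the 13 types: 13 × 8 = 104.
One more forces 9 of some type, so 104 + 1 = 105.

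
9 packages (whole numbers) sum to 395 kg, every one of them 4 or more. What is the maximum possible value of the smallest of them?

43

The average is 395/9 < 44, so some value is ≤ 43.
Equality holds with 1 value of 43 and 8 values of 44.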